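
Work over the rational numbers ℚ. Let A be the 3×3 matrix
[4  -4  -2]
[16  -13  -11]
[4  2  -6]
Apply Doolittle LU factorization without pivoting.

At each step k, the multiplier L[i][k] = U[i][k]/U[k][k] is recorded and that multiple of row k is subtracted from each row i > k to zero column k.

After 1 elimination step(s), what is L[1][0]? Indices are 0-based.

k=0: U[0][0]=4
  eliminate (1,0): mult=4, new row 1: (0, 3, -3); set L[1][0]=4
  eliminate (2,0): mult=1, new row 2: (0, 6, -4); set L[2][0]=1

L[1][0] = 4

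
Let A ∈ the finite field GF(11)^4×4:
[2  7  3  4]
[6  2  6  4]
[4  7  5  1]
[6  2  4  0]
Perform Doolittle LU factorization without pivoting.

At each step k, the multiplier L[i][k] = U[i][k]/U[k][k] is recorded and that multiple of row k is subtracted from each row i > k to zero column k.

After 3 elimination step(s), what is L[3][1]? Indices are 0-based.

L[3][1] = 1

Step 1: pivot at (0,0) is 2.
  row1 ← row1 − (3)·row0  ⇒  L[1][0]=3, U row1=(0, 3, 8, 3)
  row2 ← row2 − (2)·row0  ⇒  L[2][0]=2, U row2=(0, 4, 10, 4)
  row3 ← row3 − (3)·row0  ⇒  L[3][0]=3, U row3=(0, 3, 6, 10)
Step 2: pivot at (1,1) is 3.
  row2 ← row2 − (5)·row1  ⇒  L[2][1]=5, U row2=(0, 0, 3, 0)
  row3 ← row3 − (1)·row1  ⇒  L[3][1]=1, U row3=(0, 0, 9, 7)
Step 3: pivot at (2,2) is 3.
  row3 ← row3 − (3)·row2  ⇒  L[3][2]=3, U row3=(0, 0, 0, 7)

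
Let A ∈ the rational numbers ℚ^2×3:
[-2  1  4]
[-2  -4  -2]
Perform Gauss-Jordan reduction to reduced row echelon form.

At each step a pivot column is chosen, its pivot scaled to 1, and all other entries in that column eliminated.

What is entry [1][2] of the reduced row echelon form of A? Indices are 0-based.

step 1: normalize row 0 (÷-2) = (1, -1/2, -2)
  row 1: subtract -2×row0 = (0, -5, -6)
step 2: normalize row 1 (÷-5) = (0, 1, 6/5)
  row 0: subtract -1/2×row1 = (1, 0, -7/5)

M[1][2] = 6/5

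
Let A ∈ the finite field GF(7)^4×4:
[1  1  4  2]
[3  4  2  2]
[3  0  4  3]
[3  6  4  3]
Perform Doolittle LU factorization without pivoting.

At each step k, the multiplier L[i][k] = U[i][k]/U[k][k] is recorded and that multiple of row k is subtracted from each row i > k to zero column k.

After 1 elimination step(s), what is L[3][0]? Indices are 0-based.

k=0: U[0][0]=1
  eliminate (1,0): mult=3, new row 1: (0, 1, 4, 3); set L[1][0]=3
  eliminate (2,0): mult=3, new row 2: (0, 4, 6, 4); set L[2][0]=3
  eliminate (3,0): mult=3, new row 3: (0, 3, 6, 4); set L[3][0]=3

L[3][0] = 3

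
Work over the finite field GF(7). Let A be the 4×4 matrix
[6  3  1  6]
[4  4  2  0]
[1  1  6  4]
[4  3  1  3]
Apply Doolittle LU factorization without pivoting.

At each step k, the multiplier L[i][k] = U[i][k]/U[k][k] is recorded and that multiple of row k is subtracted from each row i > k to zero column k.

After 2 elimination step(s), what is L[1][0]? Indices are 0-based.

[col 0] pivot 6
  R1 -= 3*R0 → (0, 2, 6, 3)  (L[1][0] := 3)
  R2 -= 6*R0 → (0, 4, 0, 3)  (L[2][0] := 6)
  R3 -= 3*R0 → (0, 1, 5, 6)  (L[3][0] := 3)
[col 1] pivot 2
  R2 -= 2*R1 → (0, 0, 2, 4)  (L[2][1] := 2)
  R3 -= 4*R1 → (0, 0, 2, 1)  (L[3][1] := 4)

L[1][0] = 3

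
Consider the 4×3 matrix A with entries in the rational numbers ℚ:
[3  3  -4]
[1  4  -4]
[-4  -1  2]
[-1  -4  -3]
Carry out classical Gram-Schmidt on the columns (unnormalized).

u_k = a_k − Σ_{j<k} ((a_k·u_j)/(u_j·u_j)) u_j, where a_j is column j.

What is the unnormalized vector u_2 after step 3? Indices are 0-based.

u_2 = (-125/77, -232/77, -75/77, -307/77)

Step 1: u_0 = a_0 = (3, 1, -4, -1).
Step 2: u_1 = a_1 − (7/9)·u_0 = (2/3, 29/9, 19/9, -29/9).
Step 3: u_2 = a_2 − (-7/9)·u_0 − (-5/77)·u_1 = (-125/77, -232/77, -75/77, -307/77).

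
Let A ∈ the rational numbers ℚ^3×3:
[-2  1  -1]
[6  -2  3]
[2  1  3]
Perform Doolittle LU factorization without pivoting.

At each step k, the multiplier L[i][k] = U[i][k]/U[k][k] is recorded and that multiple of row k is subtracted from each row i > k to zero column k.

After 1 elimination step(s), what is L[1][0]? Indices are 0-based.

k=0: U[0][0]=-2
  eliminate (1,0): mult=-3, new row 1: (0, 1, 0); set L[1][0]=-3
  eliminate (2,0): mult=-1, new row 2: (0, 2, 2); set L[2][0]=-1

L[1][0] = -3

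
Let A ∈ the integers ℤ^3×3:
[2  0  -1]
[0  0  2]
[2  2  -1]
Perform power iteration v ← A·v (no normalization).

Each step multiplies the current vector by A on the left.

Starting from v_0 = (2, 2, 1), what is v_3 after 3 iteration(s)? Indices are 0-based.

v_0 = (2, 2, 1).
v_1 = A·v_0 = (3, 2, 7).
v_2 = A·v_1 = (-1, 14, 3).
v_3 = A·v_2 = (-5, 6, 23).

v_3 = (-5, 6, 23)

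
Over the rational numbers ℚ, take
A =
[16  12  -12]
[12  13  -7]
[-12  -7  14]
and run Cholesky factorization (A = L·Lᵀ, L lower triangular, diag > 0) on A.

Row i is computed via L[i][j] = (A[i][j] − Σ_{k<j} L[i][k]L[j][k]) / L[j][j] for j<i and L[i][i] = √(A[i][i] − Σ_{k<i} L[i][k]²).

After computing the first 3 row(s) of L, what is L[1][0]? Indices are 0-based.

L[1][0] = 3

Step 1: L[0][0] = √(16) = 4.
  L[1][0] = (12) / L[0][0] = 3.
Step 2: L[1][1] = √(4) = 2.
  L[2][0] = (-12) / L[0][0] = -3.
  L[2][1] = (2) / L[1][1] = 1.
Step 3: L[2][2] = √(4) = 2.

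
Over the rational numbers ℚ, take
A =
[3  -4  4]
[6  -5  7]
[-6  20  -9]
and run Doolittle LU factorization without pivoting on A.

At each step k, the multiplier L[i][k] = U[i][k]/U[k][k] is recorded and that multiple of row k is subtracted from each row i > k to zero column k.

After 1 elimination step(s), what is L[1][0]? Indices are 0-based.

L[1][0] = 2

[col 0] pivot 3
  R1 -= 2*R0 → (0, 3, -1)  (L[1][0] := 2)
  R2 -= -2*R0 → (0, 12, -1)  (L[2][0] := -2)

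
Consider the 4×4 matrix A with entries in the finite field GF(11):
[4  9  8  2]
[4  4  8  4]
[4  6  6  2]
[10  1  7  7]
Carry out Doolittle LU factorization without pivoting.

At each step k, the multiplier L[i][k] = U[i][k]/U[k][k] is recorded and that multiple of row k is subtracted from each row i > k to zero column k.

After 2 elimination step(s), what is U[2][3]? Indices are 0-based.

U[2][3] = 1

Step 1: pivot at (0,0) is 4.
  row1 ← row1 − (1)·row0  ⇒  L[1][0]=1, U row1=(0, 6, 0, 2)
  row2 ← row2 − (1)·row0  ⇒  L[2][0]=1, U row2=(0, 8, 9, 0)
  row3 ← row3 − (8)·row0  ⇒  L[3][0]=8, U row3=(0, 6, 9, 2)
Step 2: pivot at (1,1) is 6.
  row2 ← row2 − (5)·row1  ⇒  L[2][1]=5, U row2=(0, 0, 9, 1)
  row3 ← row3 − (1)·row1  ⇒  L[3][1]=1, U row3=(0, 0, 9, 0)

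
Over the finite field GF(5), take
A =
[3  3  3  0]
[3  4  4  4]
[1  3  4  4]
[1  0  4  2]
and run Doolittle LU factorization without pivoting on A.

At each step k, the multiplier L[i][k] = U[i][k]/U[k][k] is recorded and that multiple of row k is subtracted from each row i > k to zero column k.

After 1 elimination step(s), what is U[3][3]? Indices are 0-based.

U[3][3] = 2

[col 0] pivot 3
  R1 -= 1*R0 → (0, 1, 1, 4)  (L[1][0] := 1)
  R2 -= 2*R0 → (0, 2, 3, 4)  (L[2][0] := 2)
  R3 -= 2*R0 → (0, 4, 3, 2)  (L[3][0] := 2)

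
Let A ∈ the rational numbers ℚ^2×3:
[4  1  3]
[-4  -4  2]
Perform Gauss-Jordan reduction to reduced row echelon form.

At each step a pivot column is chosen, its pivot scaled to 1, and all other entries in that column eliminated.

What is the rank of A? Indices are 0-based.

[1] R0 /= 4  ⇒  (1, 1/4, 3/4)
     R1 -= -4·R0  ⇒  (0, -3, 5)
[2] R1 /= -3  ⇒  (0, 1, -5/3)
     R0 -= 1/4·R1  ⇒  (1, 0, 7/6)

rank = 2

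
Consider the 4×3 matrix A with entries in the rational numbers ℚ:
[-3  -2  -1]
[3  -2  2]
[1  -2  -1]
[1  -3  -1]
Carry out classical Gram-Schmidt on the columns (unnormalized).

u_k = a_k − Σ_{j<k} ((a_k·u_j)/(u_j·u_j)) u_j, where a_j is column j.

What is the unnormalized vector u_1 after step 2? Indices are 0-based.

Step 1: u_0 = a_0 = (-3, 3, 1, 1).
Step 2: u_1 = a_1 − (-1/4)·u_0 = (-11/4, -5/4, -7/4, -11/4).

u_1 = (-11/4, -5/4, -7/4, -11/4)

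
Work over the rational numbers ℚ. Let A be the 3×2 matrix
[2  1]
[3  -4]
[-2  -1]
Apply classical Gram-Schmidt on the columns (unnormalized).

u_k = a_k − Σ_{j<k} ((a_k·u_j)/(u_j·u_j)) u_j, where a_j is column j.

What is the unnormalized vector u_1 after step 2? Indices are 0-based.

Step 1: u_0 = a_0 = (2, 3, -2).
Step 2: u_1 = a_1 − (-8/17)·u_0 = (33/17, -44/17, -33/17).

u_1 = (33/17, -44/17, -33/17)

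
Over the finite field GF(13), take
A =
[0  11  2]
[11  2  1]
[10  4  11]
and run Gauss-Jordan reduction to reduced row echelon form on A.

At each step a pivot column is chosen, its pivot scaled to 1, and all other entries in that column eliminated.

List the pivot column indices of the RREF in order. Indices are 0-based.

pivot columns: 0, 1, 2

step 1: exchange rows 0,1
step 1: normalize row 0 (÷11) = (1, 12, 6)
  row 2: subtract 10×row0 = (0, 1, 3)
step 2: normalize row 1 (÷11) = (0, 1, 12)
  row 0: subtract 12×row1 = (1, 0, 5)
  row 2: subtract 1×row1 = (0, 0, 4)
step 3: normalize row 2 (÷4) = (0, 0, 1)
  row 0: subtract 5×row2 = (1, 0, 0)
  row 1: subtract 12×row2 = (0, 1, 0)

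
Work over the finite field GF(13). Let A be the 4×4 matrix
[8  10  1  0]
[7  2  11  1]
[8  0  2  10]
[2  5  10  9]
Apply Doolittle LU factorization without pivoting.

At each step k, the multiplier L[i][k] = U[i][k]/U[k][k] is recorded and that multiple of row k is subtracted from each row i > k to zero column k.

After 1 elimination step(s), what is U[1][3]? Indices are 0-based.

U[1][3] = 1

[col 0] pivot 8
  R1 -= 9*R0 → (0, 3, 2, 1)  (L[1][0] := 9)
  R2 -= 1*R0 → (0, 3, 1, 10)  (L[2][0] := 1)
  R3 -= 10*R0 → (0, 9, 0, 9)  (L[3][0] := 10)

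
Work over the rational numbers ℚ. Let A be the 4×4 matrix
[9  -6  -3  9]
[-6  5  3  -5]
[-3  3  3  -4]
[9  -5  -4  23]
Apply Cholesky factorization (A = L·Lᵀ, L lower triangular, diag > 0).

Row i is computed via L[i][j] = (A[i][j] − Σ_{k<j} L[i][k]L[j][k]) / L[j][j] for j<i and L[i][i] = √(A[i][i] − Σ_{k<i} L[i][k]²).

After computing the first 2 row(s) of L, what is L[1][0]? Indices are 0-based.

L[1][0] = -2

Step 1: L[0][0] = √(9) = 3.
  L[1][0] = (-6) / L[0][0] = -2.
Step 2: L[1][1] = √(1) = 1.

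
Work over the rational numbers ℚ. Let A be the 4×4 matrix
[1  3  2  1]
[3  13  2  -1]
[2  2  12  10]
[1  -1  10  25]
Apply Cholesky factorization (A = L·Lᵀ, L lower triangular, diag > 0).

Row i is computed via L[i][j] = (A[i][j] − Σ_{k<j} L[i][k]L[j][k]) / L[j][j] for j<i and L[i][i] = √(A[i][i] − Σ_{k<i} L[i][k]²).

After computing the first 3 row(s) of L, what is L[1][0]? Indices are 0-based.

L[1][0] = 3

Step 1: L[0][0] = √(1) = 1.
  L[1][0] = (3) / L[0][0] = 3.
Step 2: L[1][1] = √(4) = 2.
  L[2][0] = (2) / L[0][0] = 2.
  L[2][1] = (-4) / L[1][1] = -2.
Step 3: L[2][2] = √(4) = 2.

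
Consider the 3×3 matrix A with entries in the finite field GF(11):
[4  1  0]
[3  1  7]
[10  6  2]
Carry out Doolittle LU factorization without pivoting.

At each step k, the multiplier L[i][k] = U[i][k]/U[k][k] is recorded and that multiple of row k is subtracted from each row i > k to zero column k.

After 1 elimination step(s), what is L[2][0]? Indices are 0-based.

k=0: U[0][0]=4
  eliminate (1,0): mult=9, new row 1: (0, 3, 7); set L[1][0]=9
  eliminate (2,0): mult=8, new row 2: (0, 9, 2); set L[2][0]=8

L[2][0] = 8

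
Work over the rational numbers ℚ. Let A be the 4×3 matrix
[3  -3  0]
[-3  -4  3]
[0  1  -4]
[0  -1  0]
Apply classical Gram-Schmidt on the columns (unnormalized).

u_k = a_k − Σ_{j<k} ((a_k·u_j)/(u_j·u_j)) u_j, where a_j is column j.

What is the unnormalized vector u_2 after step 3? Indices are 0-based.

Step 1: u_0 = a_0 = (3, -3, 0, 0).
Step 2: u_1 = a_1 − (1/6)·u_0 = (-7/2, -7/2, 1, -1).
Step 3: u_2 = a_2 − (-1/2)·u_0 − (-29/53)·u_1 = (-22/53, -22/53, -183/53, -29/53).

u_2 = (-22/53, -22/53, -183/53, -29/53)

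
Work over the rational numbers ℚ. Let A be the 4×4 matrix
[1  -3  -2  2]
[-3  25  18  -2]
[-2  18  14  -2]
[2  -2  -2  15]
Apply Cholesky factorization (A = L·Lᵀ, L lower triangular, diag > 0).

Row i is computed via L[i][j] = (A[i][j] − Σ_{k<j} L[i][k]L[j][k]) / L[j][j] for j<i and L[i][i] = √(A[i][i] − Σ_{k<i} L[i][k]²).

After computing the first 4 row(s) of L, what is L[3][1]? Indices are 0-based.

L[3][1] = 1

Step 1: L[0][0] = √(1) = 1.
  L[1][0] = (-3) / L[0][0] = -3.
Step 2: L[1][1] = √(16) = 4.
  L[2][0] = (-2) / L[0][0] = -2.
  L[2][1] = (12) / L[1][1] = 3.
Step 3: L[2][2] = √(1) = 1.
  L[3][0] = (2) / L[0][0] = 2.
  L[3][1] = (4) / L[1][1] = 1.
  L[3][2] = (-1) / L[2][2] = -1.
Step 4: L[3][3] = √(9) = 3.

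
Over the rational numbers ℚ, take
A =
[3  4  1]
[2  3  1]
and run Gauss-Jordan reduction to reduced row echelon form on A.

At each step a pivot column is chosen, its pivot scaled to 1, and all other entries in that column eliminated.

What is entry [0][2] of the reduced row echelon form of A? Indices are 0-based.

step 1: normalize row 0 (÷3) = (1, 4/3, 1/3)
  row 1: subtract 2×row0 = (0, 1/3, 1/3)
step 2: normalize row 1 (÷1/3) = (0, 1, 1)
  row 0: subtract 4/3×row1 = (1, 0, -1)

M[0][2] = -1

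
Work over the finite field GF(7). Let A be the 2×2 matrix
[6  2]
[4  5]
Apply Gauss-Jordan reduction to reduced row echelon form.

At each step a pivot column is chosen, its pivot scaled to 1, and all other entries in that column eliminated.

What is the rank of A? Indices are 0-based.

pivot(0,0)=6: scale R0 → (1, 5)
  clear (1,0): R1 −= (4)R0 → (0, 6)
pivot(1,1)=6: scale R1 → (0, 1)
  clear (0,1): R0 −= (5)R1 → (1, 0)

rank = 2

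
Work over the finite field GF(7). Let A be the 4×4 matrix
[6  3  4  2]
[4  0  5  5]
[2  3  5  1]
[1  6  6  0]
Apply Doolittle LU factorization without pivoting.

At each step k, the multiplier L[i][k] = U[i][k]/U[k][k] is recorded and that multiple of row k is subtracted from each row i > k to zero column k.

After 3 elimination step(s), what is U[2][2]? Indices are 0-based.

[col 0] pivot 6
  R1 -= 3*R0 → (0, 5, 0, 6)  (L[1][0] := 3)
  R2 -= 5*R0 → (0, 2, 6, 5)  (L[2][0] := 5)
  R3 -= 6*R0 → (0, 2, 3, 2)  (L[3][0] := 6)
[col 1] pivot 5
  R2 -= 6*R1 → (0, 0, 6, 4)  (L[2][1] := 6)
  R3 -= 6*R1 → (0, 0, 3, 1)  (L[3][1] := 6)
[col 2] pivot 6
  R3 -= 4*R2 → (0, 0, 0, 6)  (L[3][2] := 4)

U[2][2] = 6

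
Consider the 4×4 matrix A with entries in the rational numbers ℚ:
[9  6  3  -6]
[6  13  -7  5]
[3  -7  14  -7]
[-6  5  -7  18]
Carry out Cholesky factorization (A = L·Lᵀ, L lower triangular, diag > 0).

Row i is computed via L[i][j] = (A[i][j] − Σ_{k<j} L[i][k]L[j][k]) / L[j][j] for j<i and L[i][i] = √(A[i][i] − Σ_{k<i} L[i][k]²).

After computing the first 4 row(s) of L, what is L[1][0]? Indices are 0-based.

L[1][0] = 2

Step 1: L[0][0] = √(9) = 3.
  L[1][0] = (6) / L[0][0] = 2.
Step 2: L[1][1] = √(9) = 3.
  L[2][0] = (3) / L[0][0] = 1.
  L[2][1] = (-9) / L[1][1] = -3.
Step 3: L[2][2] = √(4) = 2.
  L[3][0] = (-6) / L[0][0] = -2.
  L[3][1] = (9) / L[1][1] = 3.
  L[3][2] = (4) / L[2][2] = 2.
Step 4: L[3][3] = √(1) = 1.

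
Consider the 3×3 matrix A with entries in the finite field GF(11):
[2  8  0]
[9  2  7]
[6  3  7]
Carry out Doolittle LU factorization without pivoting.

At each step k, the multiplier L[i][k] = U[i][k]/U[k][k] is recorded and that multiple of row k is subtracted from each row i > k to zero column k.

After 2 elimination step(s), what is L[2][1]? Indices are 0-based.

[col 0] pivot 2
  R1 -= 10*R0 → (0, 10, 7)  (L[1][0] := 10)
  R2 -= 3*R0 → (0, 1, 7)  (L[2][0] := 3)
[col 1] pivot 10
  R2 -= 10*R1 → (0, 0, 3)  (L[2][1] := 10)

L[2][1] = 10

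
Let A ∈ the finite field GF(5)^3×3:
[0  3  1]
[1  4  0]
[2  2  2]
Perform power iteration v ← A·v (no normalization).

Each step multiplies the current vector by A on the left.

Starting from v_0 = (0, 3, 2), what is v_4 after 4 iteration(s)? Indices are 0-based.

v_0 = (0, 3, 2).
v_1 = A·v_0 = (1, 2, 0).
v_2 = A·v_1 = (1, 4, 1).
v_3 = A·v_2 = (3, 2, 2).
v_4 = A·v_3 = (3, 1, 4).

v_4 = (3, 1, 4)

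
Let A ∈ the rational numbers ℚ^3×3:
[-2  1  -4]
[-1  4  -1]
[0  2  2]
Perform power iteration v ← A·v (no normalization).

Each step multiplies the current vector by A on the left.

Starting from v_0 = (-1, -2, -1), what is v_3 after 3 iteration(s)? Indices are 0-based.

v_3 = (54, -74, -92)

v_0 = (-1, -2, -1).
v_1 = A·v_0 = (4, -6, -6).
v_2 = A·v_1 = (10, -22, -24).
v_3 = A·v_2 = (54, -74, -92).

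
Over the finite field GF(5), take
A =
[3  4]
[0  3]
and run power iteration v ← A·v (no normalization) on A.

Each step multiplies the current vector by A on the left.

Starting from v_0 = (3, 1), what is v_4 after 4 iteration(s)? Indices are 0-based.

v_0 = (3, 1).
v_1 = A·v_0 = (3, 3).
v_2 = A·v_1 = (1, 4).
v_3 = A·v_2 = (4, 2).
v_4 = A·v_3 = (0, 1).

v_4 = (0, 1)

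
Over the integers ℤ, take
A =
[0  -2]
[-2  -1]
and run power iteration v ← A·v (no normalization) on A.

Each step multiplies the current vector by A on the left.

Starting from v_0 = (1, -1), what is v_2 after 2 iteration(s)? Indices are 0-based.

v_0 = (1, -1).
v_1 = A·v_0 = (2, -1).
v_2 = A·v_1 = (2, -3).

v_2 = (2, -3)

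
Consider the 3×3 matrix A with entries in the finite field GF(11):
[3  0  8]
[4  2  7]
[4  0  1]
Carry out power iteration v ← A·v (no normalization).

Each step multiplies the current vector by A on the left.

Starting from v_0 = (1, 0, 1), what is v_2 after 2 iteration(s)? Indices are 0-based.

v_0 = (1, 0, 1).
v_1 = A·v_0 = (0, 0, 5).
v_2 = A·v_1 = (7, 2, 5).

v_2 = (7, 2, 5)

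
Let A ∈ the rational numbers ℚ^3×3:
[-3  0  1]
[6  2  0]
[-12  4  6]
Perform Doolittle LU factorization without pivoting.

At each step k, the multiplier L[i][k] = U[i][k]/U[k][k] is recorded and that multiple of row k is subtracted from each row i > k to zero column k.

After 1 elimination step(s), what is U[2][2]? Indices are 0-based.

Step 1: pivot at (0,0) is -3.
  row1 ← row1 − (-2)·row0  ⇒  L[1][0]=-2, U row1=(0, 2, 2)
  row2 ← row2 − (4)·row0  ⇒  L[2][0]=4, U row2=(0, 4, 2)

U[2][2] = 2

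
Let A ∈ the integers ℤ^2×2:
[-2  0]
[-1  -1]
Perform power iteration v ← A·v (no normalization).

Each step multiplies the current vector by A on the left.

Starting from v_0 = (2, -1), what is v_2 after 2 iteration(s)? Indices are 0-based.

v_0 = (2, -1).
v_1 = A·v_0 = (-4, -1).
v_2 = A·v_1 = (8, 5).

v_2 = (8, 5)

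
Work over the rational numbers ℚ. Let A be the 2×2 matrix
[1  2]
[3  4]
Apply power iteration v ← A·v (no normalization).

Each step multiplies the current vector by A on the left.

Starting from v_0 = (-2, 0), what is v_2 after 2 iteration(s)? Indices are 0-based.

v_2 = (-14, -30)

v_0 = (-2, 0).
v_1 = A·v_0 = (-2, -6).
v_2 = A·v_1 = (-14, -30).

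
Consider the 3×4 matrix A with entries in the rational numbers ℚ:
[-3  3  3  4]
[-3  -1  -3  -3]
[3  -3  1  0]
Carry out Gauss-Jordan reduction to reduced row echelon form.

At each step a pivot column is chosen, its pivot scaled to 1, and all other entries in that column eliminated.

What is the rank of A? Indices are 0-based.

step 1: normalize row 0 (÷-3) = (1, -1, -1, -4/3)
  row 1: subtract -3×row0 = (0, -4, -6, -7)
  row 2: subtract 3×row0 = (0, 0, 4, 4)
step 2: normalize row 1 (÷-4) = (0, 1, 3/2, 7/4)
  row 0: subtract -1×row1 = (1, 0, 1/2, 5/12)
step 3: normalize row 2 (÷4) = (0, 0, 1, 1)
  row 0: subtract 1/2×row2 = (1, 0, 0, -1/12)
  row 1: subtract 3/2×row2 = (0, 1, 0, 1/4)

rank = 3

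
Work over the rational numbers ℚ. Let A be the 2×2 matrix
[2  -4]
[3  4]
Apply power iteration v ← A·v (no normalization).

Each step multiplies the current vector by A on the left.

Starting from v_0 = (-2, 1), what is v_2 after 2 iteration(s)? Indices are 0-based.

v_2 = (-8, -32)

v_0 = (-2, 1).
v_1 = A·v_0 = (-8, -2).
v_2 = A·v_1 = (-8, -32).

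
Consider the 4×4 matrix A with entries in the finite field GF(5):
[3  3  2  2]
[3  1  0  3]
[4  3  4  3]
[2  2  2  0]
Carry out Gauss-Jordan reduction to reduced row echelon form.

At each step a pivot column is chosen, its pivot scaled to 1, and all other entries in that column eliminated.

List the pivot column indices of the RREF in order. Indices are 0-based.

pivot columns: 0, 1, 2, 3

pivot(0,0)=3: scale R0 → (1, 1, 4, 4)
  clear (1,0): R1 −= (3)R0 → (0, 3, 3, 1)
  clear (2,0): R2 −= (4)R0 → (0, 4, 3, 2)
  clear (3,0): R3 −= (2)R0 → (0, 0, 4, 2)
pivot(1,1)=3: scale R1 → (0, 1, 1, 2)
  clear (0,1): R0 −= (1)R1 → (1, 0, 3, 2)
  clear (2,1): R2 −= (4)R1 → (0, 0, 4, 4)
pivot(2,2)=4: scale R2 → (0, 0, 1, 1)
  clear (0,2): R0 −= (3)R2 → (1, 0, 0, 4)
  clear (1,2): R1 −= (1)R2 → (0, 1, 0, 1)
  clear (3,2): R3 −= (4)R2 → (0, 0, 0, 3)
pivot(3,3)=3: scale R3 → (0, 0, 0, 1)
  clear (0,3): R0 −= (4)R3 → (1, 0, 0, 0)
  clear (1,3): R1 −= (1)R3 → (0, 1, 0, 0)
  clear (2,3): R2 −= (1)R3 → (0, 0, 1, 0)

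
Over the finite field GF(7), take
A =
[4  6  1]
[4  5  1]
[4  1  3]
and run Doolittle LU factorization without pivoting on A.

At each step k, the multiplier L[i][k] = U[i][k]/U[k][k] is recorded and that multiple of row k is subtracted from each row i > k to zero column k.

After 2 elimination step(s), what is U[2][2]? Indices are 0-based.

U[2][2] = 2

k=0: U[0][0]=4
  eliminate (1,0): mult=1, new row 1: (0, 6, 0); set L[1][0]=1
  eliminate (2,0): mult=1, new row 2: (0, 2, 2); set L[2][0]=1
k=1: U[1][1]=6
  eliminate (2,1): mult=5, new row 2: (0, 0, 2); set L[2][1]=5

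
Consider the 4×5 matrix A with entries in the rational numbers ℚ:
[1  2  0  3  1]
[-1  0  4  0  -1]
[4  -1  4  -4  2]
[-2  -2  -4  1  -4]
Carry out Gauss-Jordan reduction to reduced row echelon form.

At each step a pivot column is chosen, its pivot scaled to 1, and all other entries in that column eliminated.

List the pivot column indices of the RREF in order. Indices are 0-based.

pivot(0,0)=1: scale R0 → (1, 2, 0, 3, 1)
  clear (1,0): R1 −= (-1)R0 → (0, 2, 4, 3, 0)
  clear (2,0): R2 −= (4)R0 → (0, -9, 4, -16, -2)
  clear (3,0): R3 −= (-2)R0 → (0, 2, -4, 7, -2)
pivot(1,1)=2: scale R1 → (0, 1, 2, 3/2, 0)
  clear (0,1): R0 −= (2)R1 → (1, 0, -4, 0, 1)
  clear (2,1): R2 −= (-9)R1 → (0, 0, 22, -5/2, -2)
  clear (3,1): R3 −= (2)R1 → (0, 0, -8, 4, -2)
pivot(2,2)=22: scale R2 → (0, 0, 1, -5/44, -1/11)
  clear (0,2): R0 −= (-4)R2 → (1, 0, 0, -5/11, 7/11)
  clear (1,2): R1 −= (2)R2 → (0, 1, 0, 19/11, 2/11)
  clear (3,2): R3 −= (-8)R2 → (0, 0, 0, 34/11, -30/11)
pivot(3,3)=34/11: scale R3 → (0, 0, 0, 1, -15/17)
  clear (0,3): R0 −= (-5/11)R3 → (1, 0, 0, 0, 4/17)
  clear (1,3): R1 −= (19/11)R3 → (0, 1, 0, 0, 29/17)
  clear (2,3): R2 −= (-5/44)R3 → (0, 0, 1, 0, -13/68)

pivot columns: 0, 1, 2, 3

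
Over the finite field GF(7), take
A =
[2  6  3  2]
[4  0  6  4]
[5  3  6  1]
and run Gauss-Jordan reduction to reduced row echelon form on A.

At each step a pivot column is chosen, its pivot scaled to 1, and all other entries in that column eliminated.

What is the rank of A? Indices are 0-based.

rank = 3

[1] R0 /= 2  ⇒  (1, 3, 5, 1)
     R1 -= 4·R0  ⇒  (0, 2, 0, 0)
     R2 -= 5·R0  ⇒  (0, 2, 2, 3)
[2] R1 /= 2  ⇒  (0, 1, 0, 0)
     R0 -= 3·R1  ⇒  (1, 0, 5, 1)
     R2 -= 2·R1  ⇒  (0, 0, 2, 3)
[3] R2 /= 2  ⇒  (0, 0, 1, 5)
     R0 -= 5·R2  ⇒  (1, 0, 0, 4)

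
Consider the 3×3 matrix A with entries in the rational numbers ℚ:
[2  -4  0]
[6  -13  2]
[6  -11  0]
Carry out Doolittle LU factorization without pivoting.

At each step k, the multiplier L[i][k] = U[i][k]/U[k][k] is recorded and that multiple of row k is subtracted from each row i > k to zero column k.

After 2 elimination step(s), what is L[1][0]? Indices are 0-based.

L[1][0] = 3

k=0: U[0][0]=2
  eliminate (1,0): mult=3, new row 1: (0, -1, 2); set L[1][0]=3
  eliminate (2,0): mult=3, new row 2: (0, 1, 0); set L[2][0]=3
k=1: U[1][1]=-1
  eliminate (2,1): mult=-1, new row 2: (0, 0, 2); set L[2][1]=-1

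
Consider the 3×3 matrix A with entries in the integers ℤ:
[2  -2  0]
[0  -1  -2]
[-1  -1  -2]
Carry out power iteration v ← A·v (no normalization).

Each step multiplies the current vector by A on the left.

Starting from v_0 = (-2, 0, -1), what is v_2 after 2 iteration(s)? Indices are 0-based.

v_0 = (-2, 0, -1).
v_1 = A·v_0 = (-4, 2, 4).
v_2 = A·v_1 = (-12, -10, -6).

v_2 = (-12, -10, -6)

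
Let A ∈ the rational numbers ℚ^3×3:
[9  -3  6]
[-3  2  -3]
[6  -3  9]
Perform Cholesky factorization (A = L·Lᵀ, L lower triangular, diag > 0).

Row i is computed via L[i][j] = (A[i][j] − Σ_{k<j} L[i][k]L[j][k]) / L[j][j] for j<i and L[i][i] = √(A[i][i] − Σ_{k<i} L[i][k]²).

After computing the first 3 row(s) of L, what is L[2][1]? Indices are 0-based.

Step 1: L[0][0] = √(9) = 3.
  L[1][0] = (-3) / L[0][0] = -1.
Step 2: L[1][1] = √(1) = 1.
  L[2][0] = (6) / L[0][0] = 2.
  L[2][1] = (-1) / L[1][1] = -1.
Step 3: L[2][2] = √(4) = 2.

L[2][1] = -1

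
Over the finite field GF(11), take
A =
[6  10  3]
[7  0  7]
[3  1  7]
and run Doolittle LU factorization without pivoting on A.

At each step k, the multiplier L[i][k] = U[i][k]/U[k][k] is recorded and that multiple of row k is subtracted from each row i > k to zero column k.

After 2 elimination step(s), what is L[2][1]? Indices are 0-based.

k=0: U[0][0]=6
  eliminate (1,0): mult=3, new row 1: (0, 3, 9); set L[1][0]=3
  eliminate (2,0): mult=6, new row 2: (0, 7, 0); set L[2][0]=6
k=1: U[1][1]=3
  eliminate (2,1): mult=6, new row 2: (0, 0, 1); set L[2][1]=6

L[2][1] = 6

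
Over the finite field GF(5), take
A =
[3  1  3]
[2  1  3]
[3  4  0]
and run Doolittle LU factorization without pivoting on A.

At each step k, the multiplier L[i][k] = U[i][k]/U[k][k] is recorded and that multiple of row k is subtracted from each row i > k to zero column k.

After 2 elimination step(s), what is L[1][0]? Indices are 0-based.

[col 0] pivot 3
  R1 -= 4*R0 → (0, 2, 1)  (L[1][0] := 4)
  R2 -= 1*R0 → (0, 3, 2)  (L[2][0] := 1)
[col 1] pivot 2
  R2 -= 4*R1 → (0, 0, 3)  (L[2][1] := 4)

L[1][0] = 4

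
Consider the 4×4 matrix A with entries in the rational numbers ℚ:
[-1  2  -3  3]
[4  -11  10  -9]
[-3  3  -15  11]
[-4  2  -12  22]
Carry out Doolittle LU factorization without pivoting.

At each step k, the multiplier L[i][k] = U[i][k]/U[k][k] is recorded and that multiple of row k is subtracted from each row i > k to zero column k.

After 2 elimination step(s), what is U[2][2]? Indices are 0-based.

k=0: U[0][0]=-1
  eliminate (1,0): mult=-4, new row 1: (0, -3, -2, 3); set L[1][0]=-4
  eliminate (2,0): mult=3, new row 2: (0, -3, -6, 2); set L[2][0]=3
  eliminate (3,0): mult=4, new row 3: (0, -6, 0, 10); set L[3][0]=4
k=1: U[1][1]=-3
  eliminate (2,1): mult=1, new row 2: (0, 0, -4, -1); set L[2][1]=1
  eliminate (3,1): mult=2, new row 3: (0, 0, 4, 4); set L[3][1]=2

U[2][2] = -4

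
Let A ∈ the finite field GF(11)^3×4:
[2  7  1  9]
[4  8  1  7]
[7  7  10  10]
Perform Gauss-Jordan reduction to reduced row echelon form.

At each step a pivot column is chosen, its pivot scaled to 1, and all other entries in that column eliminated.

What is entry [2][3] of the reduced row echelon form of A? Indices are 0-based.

M[2][3] = 2

[1] R0 /= 2  ⇒  (1, 9, 6, 10)
     R1 -= 4·R0  ⇒  (0, 5, 10, 0)
     R2 -= 7·R0  ⇒  (0, 10, 1, 6)
[2] R1 /= 5  ⇒  (0, 1, 2, 0)
     R0 -= 9·R1  ⇒  (1, 0, 10, 10)
     R2 -= 10·R1  ⇒  (0, 0, 3, 6)
[3] R2 /= 3  ⇒  (0, 0, 1, 2)
     R0 -= 10·R2  ⇒  (1, 0, 0, 1)
     R1 -= 2·R2  ⇒  (0, 1, 0, 7)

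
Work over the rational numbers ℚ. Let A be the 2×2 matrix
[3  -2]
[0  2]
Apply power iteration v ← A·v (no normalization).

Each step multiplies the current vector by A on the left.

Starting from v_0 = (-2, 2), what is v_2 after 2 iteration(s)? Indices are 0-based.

v_0 = (-2, 2).
v_1 = A·v_0 = (-10, 4).
v_2 = A·v_1 = (-38, 8).

v_2 = (-38, 8)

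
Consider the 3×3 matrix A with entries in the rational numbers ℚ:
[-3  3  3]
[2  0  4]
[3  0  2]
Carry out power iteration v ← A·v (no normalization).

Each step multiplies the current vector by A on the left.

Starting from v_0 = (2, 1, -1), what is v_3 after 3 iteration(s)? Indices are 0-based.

v_0 = (2, 1, -1).
v_1 = A·v_0 = (-6, 0, 4).
v_2 = A·v_1 = (30, 4, -10).
v_3 = A·v_2 = (-108, 20, 70).

v_3 = (-108, 20, 70)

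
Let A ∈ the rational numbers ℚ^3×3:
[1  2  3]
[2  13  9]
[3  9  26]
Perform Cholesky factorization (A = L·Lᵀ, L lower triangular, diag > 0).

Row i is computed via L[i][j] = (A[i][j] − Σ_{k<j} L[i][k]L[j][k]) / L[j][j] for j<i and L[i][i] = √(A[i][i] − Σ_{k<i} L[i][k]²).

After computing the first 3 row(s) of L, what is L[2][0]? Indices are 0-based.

L[2][0] = 3

Step 1: L[0][0] = √(1) = 1.
  L[1][0] = (2) / L[0][0] = 2.
Step 2: L[1][1] = √(9) = 3.
  L[2][0] = (3) / L[0][0] = 3.
  L[2][1] = (3) / L[1][1] = 1.
Step 3: L[2][2] = √(16) = 4.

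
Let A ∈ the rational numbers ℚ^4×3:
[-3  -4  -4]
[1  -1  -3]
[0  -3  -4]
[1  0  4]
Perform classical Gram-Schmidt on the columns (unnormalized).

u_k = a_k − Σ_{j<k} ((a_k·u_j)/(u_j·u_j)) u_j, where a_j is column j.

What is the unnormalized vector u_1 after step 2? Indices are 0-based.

Step 1: u_0 = a_0 = (-3, 1, 0, 1).
Step 2: u_1 = a_1 − (1)·u_0 = (-1, -2, -3, -1).

u_1 = (-1, -2, -3, -1)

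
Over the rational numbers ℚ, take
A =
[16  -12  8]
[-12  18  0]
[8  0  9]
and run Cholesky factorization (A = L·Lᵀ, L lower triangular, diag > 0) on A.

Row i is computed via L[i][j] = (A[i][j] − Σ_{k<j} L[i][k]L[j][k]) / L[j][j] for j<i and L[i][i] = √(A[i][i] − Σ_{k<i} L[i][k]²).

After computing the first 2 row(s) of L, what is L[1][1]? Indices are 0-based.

L[1][1] = 3

Step 1: L[0][0] = √(16) = 4.
  L[1][0] = (-12) / L[0][0] = -3.
Step 2: L[1][1] = √(9) = 3.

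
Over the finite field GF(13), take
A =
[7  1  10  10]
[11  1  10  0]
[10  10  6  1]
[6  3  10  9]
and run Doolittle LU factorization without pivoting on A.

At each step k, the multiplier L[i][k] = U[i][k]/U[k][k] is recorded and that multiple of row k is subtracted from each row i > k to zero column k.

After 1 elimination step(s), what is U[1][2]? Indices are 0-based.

k=0: U[0][0]=7
  eliminate (1,0): mult=9, new row 1: (0, 5, 11, 1); set L[1][0]=9
  eliminate (2,0): mult=7, new row 2: (0, 3, 1, 9); set L[2][0]=7
  eliminate (3,0): mult=12, new row 3: (0, 4, 7, 6); set L[3][0]=12

U[1][2] = 11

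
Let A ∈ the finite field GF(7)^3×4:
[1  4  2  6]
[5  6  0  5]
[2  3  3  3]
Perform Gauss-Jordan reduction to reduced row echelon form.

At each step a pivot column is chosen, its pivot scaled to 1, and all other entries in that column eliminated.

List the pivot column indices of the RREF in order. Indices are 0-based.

step 1: normalize row 0 (÷1) = (1, 4, 2, 6)
  row 1: subtract 5×row0 = (0, 0, 4, 3)
  row 2: subtract 2×row0 = (0, 2, 6, 5)
step 2: exchange rows 1,2
step 2: normalize row 1 (÷2) = (0, 1, 3, 6)
  row 0: subtract 4×row1 = (1, 0, 4, 3)
step 3: normalize row 2 (÷4) = (0, 0, 1, 6)
  row 0: subtract 4×row2 = (1, 0, 0, 0)
  row 1: subtract 3×row2 = (0, 1, 0, 2)

pivot columns: 0, 1, 2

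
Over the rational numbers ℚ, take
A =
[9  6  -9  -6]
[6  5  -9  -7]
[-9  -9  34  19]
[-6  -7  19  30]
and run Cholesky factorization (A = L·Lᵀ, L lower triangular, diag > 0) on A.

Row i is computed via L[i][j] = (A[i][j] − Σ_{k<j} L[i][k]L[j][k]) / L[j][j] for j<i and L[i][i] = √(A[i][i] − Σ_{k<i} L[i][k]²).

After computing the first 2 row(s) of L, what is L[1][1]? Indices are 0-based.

L[1][1] = 1

Step 1: L[0][0] = √(9) = 3.
  L[1][0] = (6) / L[0][0] = 2.
Step 2: L[1][1] = √(1) = 1.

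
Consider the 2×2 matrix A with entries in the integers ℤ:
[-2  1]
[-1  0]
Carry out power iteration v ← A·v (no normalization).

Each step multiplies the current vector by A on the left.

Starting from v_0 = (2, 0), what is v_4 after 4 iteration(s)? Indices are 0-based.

v_0 = (2, 0).
v_1 = A·v_0 = (-4, -2).
v_2 = A·v_1 = (6, 4).
v_3 = A·v_2 = (-8, -6).
v_4 = A·v_3 = (10, 8).

v_4 = (10, 8)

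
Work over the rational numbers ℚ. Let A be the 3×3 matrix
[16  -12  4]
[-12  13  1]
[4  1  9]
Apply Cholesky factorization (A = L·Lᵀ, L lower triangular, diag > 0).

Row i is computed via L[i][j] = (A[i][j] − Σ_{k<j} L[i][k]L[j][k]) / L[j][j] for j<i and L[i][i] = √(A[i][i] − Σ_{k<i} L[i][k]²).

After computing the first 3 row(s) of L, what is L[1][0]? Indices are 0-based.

L[1][0] = -3

Step 1: L[0][0] = √(16) = 4.
  L[1][0] = (-12) / L[0][0] = -3.
Step 2: L[1][1] = √(4) = 2.
  L[2][0] = (4) / L[0][0] = 1.
  L[2][1] = (4) / L[1][1] = 2.
Step 3: L[2][2] = √(4) = 2.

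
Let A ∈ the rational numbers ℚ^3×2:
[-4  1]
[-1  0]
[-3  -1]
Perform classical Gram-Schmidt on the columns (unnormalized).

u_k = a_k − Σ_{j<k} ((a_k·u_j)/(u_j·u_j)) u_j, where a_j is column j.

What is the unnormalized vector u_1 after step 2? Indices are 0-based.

u_1 = (11/13, -1/26, -29/26)

Step 1: u_0 = a_0 = (-4, -1, -3).
Step 2: u_1 = a_1 − (-1/26)·u_0 = (11/13, -1/26, -29/26).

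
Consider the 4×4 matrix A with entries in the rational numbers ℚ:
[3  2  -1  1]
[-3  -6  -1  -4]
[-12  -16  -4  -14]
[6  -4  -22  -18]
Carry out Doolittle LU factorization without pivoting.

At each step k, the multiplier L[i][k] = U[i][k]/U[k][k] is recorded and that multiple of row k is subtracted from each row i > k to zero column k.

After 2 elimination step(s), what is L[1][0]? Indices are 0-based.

L[1][0] = -1

k=0: U[0][0]=3
  eliminate (1,0): mult=-1, new row 1: (0, -4, -2, -3); set L[1][0]=-1
  eliminate (2,0): mult=-4, new row 2: (0, -8, -8, -10); set L[2][0]=-4
  eliminate (3,0): mult=2, new row 3: (0, -8, -20, -20); set L[3][0]=2
k=1: U[1][1]=-4
  eliminate (2,1): mult=2, new row 2: (0, 0, -4, -4); set L[2][1]=2
  eliminate (3,1): mult=2, new row 3: (0, 0, -16, -14); set L[3][1]=2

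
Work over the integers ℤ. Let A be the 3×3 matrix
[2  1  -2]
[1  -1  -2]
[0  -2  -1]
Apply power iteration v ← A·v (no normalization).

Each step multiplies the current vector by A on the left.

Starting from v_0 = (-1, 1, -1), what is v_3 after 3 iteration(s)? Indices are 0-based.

v_3 = (9, -1, -7)

v_0 = (-1, 1, -1).
v_1 = A·v_0 = (1, 0, -1).
v_2 = A·v_1 = (4, 3, 1).
v_3 = A·v_2 = (9, -1, -7).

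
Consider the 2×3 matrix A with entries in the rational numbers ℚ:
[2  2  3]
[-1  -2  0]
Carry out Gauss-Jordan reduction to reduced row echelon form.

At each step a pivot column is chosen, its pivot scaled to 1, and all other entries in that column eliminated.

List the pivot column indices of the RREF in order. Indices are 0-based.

pivot columns: 0, 1

[1] R0 /= 2  ⇒  (1, 1, 3/2)
     R1 -= -1·R0  ⇒  (0, -1, 3/2)
[2] R1 /= -1  ⇒  (0, 1, -3/2)
     R0 -= 1·R1  ⇒  (1, 0, 3)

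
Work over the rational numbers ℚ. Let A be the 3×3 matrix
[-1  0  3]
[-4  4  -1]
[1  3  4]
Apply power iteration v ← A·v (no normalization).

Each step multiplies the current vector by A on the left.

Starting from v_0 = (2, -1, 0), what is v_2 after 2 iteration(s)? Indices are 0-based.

v_2 = (-1, -39, -42)

v_0 = (2, -1, 0).
v_1 = A·v_0 = (-2, -12, -1).
v_2 = A·v_1 = (-1, -39, -42).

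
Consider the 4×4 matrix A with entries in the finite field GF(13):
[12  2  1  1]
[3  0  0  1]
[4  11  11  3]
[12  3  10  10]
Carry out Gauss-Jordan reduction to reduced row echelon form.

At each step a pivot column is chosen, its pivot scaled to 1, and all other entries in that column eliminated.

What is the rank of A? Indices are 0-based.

pivot(0,0)=12: scale R0 → (1, 11, 12, 12)
  clear (1,0): R1 −= (3)R0 → (0, 6, 3, 4)
  clear (2,0): R2 −= (4)R0 → (0, 6, 2, 7)
  clear (3,0): R3 −= (12)R0 → (0, 1, 9, 9)
pivot(1,1)=6: scale R1 → (0, 1, 7, 5)
  clear (0,1): R0 −= (11)R1 → (1, 0, 0, 9)
  clear (2,1): R2 −= (6)R1 → (0, 0, 12, 3)
  clear (3,1): R3 −= (1)R1 → (0, 0, 2, 4)
pivot(2,2)=12: scale R2 → (0, 0, 1, 10)
  clear (1,2): R1 −= (7)R2 → (0, 1, 0, 0)
  clear (3,2): R3 −= (2)R2 → (0, 0, 0, 10)
pivot(3,3)=10: scale R3 → (0, 0, 0, 1)
  clear (0,3): R0 −= (9)R3 → (1, 0, 0, 0)
  clear (2,3): R2 −= (10)R3 → (0, 0, 1, 0)

rank = 4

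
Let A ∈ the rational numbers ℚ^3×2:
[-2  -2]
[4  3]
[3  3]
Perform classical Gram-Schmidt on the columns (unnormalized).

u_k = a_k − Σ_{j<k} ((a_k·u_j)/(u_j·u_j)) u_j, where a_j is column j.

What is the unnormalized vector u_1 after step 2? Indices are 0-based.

Step 1: u_0 = a_0 = (-2, 4, 3).
Step 2: u_1 = a_1 − (25/29)·u_0 = (-8/29, -13/29, 12/29).

u_1 = (-8/29, -13/29, 12/29)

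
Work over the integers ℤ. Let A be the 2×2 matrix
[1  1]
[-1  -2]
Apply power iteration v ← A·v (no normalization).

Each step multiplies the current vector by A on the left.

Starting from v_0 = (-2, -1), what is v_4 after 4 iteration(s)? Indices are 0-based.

v_0 = (-2, -1).
v_1 = A·v_0 = (-3, 4).
v_2 = A·v_1 = (1, -5).
v_3 = A·v_2 = (-4, 9).
v_4 = A·v_3 = (5, -14).

v_4 = (5, -14)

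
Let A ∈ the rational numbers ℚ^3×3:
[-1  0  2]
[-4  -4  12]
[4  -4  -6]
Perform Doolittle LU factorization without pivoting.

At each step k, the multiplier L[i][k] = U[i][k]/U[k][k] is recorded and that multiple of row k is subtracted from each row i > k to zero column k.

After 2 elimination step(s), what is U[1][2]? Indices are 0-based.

U[1][2] = 4

Step 1: pivot at (0,0) is -1.
  row1 ← row1 − (4)·row0  ⇒  L[1][0]=4, U row1=(0, -4, 4)
  row2 ← row2 − (-4)·row0  ⇒  L[2][0]=-4, U row2=(0, -4, 2)
Step 2: pivot at (1,1) is -4.
  row2 ← row2 − (1)·row1  ⇒  L[2][1]=1, U row2=(0, 0, -2)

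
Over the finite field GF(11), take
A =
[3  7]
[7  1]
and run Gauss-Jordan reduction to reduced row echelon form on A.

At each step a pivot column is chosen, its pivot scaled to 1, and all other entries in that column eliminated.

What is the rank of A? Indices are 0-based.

rank = 2

step 1: normalize row 0 (÷3) = (1, 6)
  row 1: subtract 7×row0 = (0, 3)
step 2: normalize row 1 (÷3) = (0, 1)
  row 0: subtract 6×row1 = (1, 0)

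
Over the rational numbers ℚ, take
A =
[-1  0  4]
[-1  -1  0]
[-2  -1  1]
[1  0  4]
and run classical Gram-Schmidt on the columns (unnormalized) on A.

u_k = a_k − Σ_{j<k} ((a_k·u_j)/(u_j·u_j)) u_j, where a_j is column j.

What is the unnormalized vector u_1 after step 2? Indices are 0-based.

Step 1: u_0 = a_0 = (-1, -1, -2, 1).
Step 2: u_1 = a_1 − (3/7)·u_0 = (3/7, -4/7, -1/7, -3/7).

u_1 = (3/7, -4/7, -1/7, -3/7)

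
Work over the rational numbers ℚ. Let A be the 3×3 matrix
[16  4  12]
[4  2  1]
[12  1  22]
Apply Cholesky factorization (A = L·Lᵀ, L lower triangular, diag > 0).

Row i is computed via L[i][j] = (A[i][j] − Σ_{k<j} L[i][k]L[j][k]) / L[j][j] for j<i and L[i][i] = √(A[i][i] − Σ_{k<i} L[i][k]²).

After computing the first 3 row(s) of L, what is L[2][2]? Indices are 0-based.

L[2][2] = 3

Step 1: L[0][0] = √(16) = 4.
  L[1][0] = (4) / L[0][0] = 1.
Step 2: L[1][1] = √(1) = 1.
  L[2][0] = (12) / L[0][0] = 3.
  L[2][1] = (-2) / L[1][1] = -2.
Step 3: L[2][2] = √(9) = 3.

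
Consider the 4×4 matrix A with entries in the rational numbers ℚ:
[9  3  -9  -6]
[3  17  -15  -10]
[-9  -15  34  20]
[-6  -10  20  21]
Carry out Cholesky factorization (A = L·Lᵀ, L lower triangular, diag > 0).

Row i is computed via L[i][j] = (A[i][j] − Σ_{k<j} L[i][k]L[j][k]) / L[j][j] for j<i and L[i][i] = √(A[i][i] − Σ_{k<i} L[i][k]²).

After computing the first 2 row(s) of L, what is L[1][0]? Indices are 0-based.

L[1][0] = 1

Step 1: L[0][0] = √(9) = 3.
  L[1][0] = (3) / L[0][0] = 1.
Step 2: L[1][1] = √(16) = 4.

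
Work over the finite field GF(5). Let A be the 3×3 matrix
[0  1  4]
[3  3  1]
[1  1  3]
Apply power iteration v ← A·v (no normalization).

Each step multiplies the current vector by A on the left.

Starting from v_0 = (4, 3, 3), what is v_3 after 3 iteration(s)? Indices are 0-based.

v_0 = (4, 3, 3).
v_1 = A·v_0 = (0, 4, 1).
v_2 = A·v_1 = (3, 3, 2).
v_3 = A·v_2 = (1, 0, 2).

v_3 = (1, 0, 2)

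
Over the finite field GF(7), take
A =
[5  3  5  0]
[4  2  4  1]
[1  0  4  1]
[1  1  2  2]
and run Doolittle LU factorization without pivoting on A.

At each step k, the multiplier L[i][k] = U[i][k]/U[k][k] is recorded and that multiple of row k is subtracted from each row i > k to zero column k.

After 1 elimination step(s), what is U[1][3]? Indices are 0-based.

U[1][3] = 1

[col 0] pivot 5
  R1 -= 5*R0 → (0, 1, 0, 1)  (L[1][0] := 5)
  R2 -= 3*R0 → (0, 5, 3, 1)  (L[2][0] := 3)
  R3 -= 3*R0 → (0, 6, 1, 2)  (L[3][0] := 3)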